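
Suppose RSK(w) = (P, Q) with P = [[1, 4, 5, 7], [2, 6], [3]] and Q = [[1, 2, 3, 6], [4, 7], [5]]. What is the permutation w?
Reverse the RSK construction: for i from n down to 1, find the cell of Q containing i, remove the entry at that cell from P, and reverse-bump it up through P; the value ejected from row 1 is w(i).

Step i=7: Q has 7 at row 2, column 2; remove 6 from row 2 of P and reverse-bump: 6 enters row 1 and ejects 5. So w(7) = 5. P is now [[1, 4, 6, 7], [2], [3]].
Step i=6: Q has 6 at row 1, column 4; remove that cell from P, ejecting 7. So w(6) = 7. P is now [[1, 4, 6], [2], [3]].
Step i=5: Q has 5 at row 3, column 1; remove 3 from row 3 of P and reverse-bump: 3 enters row 2 and ejects 2; 2 enters row 1 and ejects 1. So w(5) = 1. P is now [[2, 4, 6], [3]].
Step i=4: Q has 4 at row 2, column 1; remove 3 from row 2 of P and reverse-bump: 3 enters row 1 and ejects 2. So w(4) = 2. P is now [[3, 4, 6]].
Step i=3: Q has 3 at row 1, column 3; remove that cell from P, ejecting 6. So w(3) = 6. P is now [[3, 4]].
Step i=2: Q has 2 at row 1, column 2; remove that cell from P, ejecting 4. So w(2) = 4. P is now [[3]].
Step i=1: Q has 1 at row 1, column 1; remove that cell from P, ejecting 3. So w(1) = 3. P is now [].

So w = 3 4 6 2 1 7 5.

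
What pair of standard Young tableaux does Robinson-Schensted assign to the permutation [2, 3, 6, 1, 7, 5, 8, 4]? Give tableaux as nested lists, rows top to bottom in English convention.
P = [[1, 3, 4, 7, 8], [2, 5], [6]], Q = [[1, 2, 3, 5, 7], [4, 6], [8]]

Insert each entry of the permutation into P by Schensted row insertion, recording in Q the position of each new cell.

Insert 2: appended to row 1. P = [[2]].
Insert 3: appended to row 1. P = [[2, 3]].
Insert 6: appended to row 1. P = [[2, 3, 6]].
Insert 1: 1 bumps 2 from row 1; 2 starts row 2. P = [[1, 3, 6], [2]].
Insert 7: appended to row 1. P = [[1, 3, 6, 7], [2]].
Insert 5: 5 bumps 6 from row 1; 6 appends to row 2. P = [[1, 3, 5, 7], [2, 6]].
Insert 8: appended to row 1. P = [[1, 3, 5, 7, 8], [2, 6]].
Insert 4: 4 bumps 5 from row 1; 5 bumps 6 from row 2; 6 starts row 3. P = [[1, 3, 4, 7, 8], [2, 5], [6]].

So P = [[1, 3, 4, 7, 8], [2, 5], [6]], Q = [[1, 2, 3, 5, 7], [4, 6], [8]].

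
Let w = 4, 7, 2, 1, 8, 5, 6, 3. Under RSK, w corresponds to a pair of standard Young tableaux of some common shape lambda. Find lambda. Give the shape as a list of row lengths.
Row-insert each entry into an empty tableau.

After inserting 4: P = [[4]].
After inserting 7: P = [[4, 7]].
After inserting 2: P = [[2, 7], [4]].
After inserting 1: P = [[1, 7], [2], [4]].
After inserting 8: P = [[1, 7, 8], [2], [4]].
After inserting 5: P = [[1, 5, 8], [2, 7], [4]].
After inserting 6: P = [[1, 5, 6], [2, 7, 8], [4]].
After inserting 3: P = [[1, 3, 6], [2, 5, 8], [4, 7]].

The final insertion tableau P = [[1, 3, 6], [2, 5, 8], [4, 7]] has shape [3, 3, 2].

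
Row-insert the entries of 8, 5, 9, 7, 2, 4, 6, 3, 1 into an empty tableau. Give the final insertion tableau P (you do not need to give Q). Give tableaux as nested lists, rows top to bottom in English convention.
P = [[1, 3, 6], [2, 7], [4, 9], [5], [8]]

Insert 8: appended to row 1. P = [[8]].
Insert 5: 5 bumps 8 from row 1; 8 starts row 2. P = [[5], [8]].
Insert 9: appended to row 1. P = [[5, 9], [8]].
Insert 7: 7 bumps 9 from row 1; 9 appends to row 2. P = [[5, 7], [8, 9]].
Insert 2: 2 bumps 5 from row 1; 5 bumps 8 from row 2; 8 starts row 3. P = [[2, 7], [5, 9], [8]].
Insert 4: 4 bumps 7 from row 1; 7 bumps 9 from row 2; 9 appends to row 3. P = [[2, 4], [5, 7], [8, 9]].
Insert 6: appended to row 1. P = [[2, 4, 6], [5, 7], [8, 9]].
Insert 3: 3 bumps 4 from row 1; 4 bumps 5 from row 2; 5 bumps 8 from row 3; 8 starts row 4. P = [[2, 3, 6], [4, 7], [5, 9], [8]].
Insert 1: 1 bumps 2 from row 1; 2 bumps 4 from row 2; 4 bumps 5 from row 3; 5 bumps 8 from row 4; 8 starts row 5. P = [[1, 3, 6], [2, 7], [4, 9], [5], [8]].

So P = [[1, 3, 6], [2, 7], [4, 9], [5], [8]].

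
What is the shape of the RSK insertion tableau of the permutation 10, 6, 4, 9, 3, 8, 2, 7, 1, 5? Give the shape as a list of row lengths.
Row-insert each entry into an empty tableau.

After inserting 10: P = [[10]].
After inserting 6: P = [[6], [10]].
After inserting 4: P = [[4], [6], [10]].
After inserting 9: P = [[4, 9], [6], [10]].
After inserting 3: P = [[3, 9], [4], [6], [10]].
After inserting 8: P = [[3, 8], [4, 9], [6], [10]].
After inserting 2: P = [[2, 8], [3, 9], [4], [6], [10]].
After inserting 7: P = [[2, 7], [3, 8], [4, 9], [6], [10]].
After inserting 1: P = [[1, 7], [2, 8], [3, 9], [4], [6], [10]].
After inserting 5: P = [[1, 5], [2, 7], [3, 8], [4, 9], [6], [10]].

The final insertion tableau P = [[1, 5], [2, 7], [3, 8], [4, 9], [6], [10]] has shape [2, 2, 2, 2, 1, 1].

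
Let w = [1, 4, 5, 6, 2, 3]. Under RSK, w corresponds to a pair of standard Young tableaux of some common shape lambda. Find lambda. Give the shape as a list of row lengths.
[4, 2]

RSK row insertion gives P = [[1, 2, 3, 6], [4, 5]], which has shape [4, 2].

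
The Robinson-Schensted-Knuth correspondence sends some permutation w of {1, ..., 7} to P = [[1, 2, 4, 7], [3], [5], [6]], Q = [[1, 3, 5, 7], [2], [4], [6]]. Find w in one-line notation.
Reverse the RSK construction: for i from n down to 1, find the cell of Q containing i, remove the entry at that cell from P, and reverse-bump it up through P; the value ejected from row 1 is w(i).

Step i=7: Q has 7 at row 1, column 4; remove that cell from P, ejecting 7. So w(7) = 7. P is now [[1, 2, 4], [3], [5], [6]].
Step i=6: Q has 6 at row 4, column 1; remove 6 from row 4 of P and reverse-bump: 6 enters row 3 and ejects 5; 5 enters row 2 and ejects 3; 3 enters row 1 and ejects 2. So w(6) = 2. P is now [[1, 3, 4], [5], [6]].
Step i=5: Q has 5 at row 1, column 3; remove that cell from P, ejecting 4. So w(5) = 4. P is now [[1, 3], [5], [6]].
Step i=4: Q has 4 at row 3, column 1; remove 6 from row 3 of P and reverse-bump: 6 enters row 2 and ejects 5; 5 enters row 1 and ejects 3. So w(4) = 3. P is now [[1, 5], [6]].
Step i=3: Q has 3 at row 1, column 2; remove that cell from P, ejecting 5. So w(3) = 5. P is now [[1], [6]].
Step i=2: Q has 2 at row 2, column 1; remove 6 from row 2 of P and reverse-bump: 6 enters row 1 and ejects 1. So w(2) = 1. P is now [[6]].
Step i=1: Q has 1 at row 1, column 1; remove that cell from P, ejecting 6. So w(1) = 6. P is now [].

So w = 6 1 5 3 4 2 7.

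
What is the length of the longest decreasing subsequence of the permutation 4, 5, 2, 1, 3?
3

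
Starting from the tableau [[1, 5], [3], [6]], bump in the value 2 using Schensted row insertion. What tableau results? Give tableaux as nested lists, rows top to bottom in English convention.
In row 1, 2 replaces 5 (the leftmost entry greater than 2); 5 is bumped to row 2. 5 is appended to row 2. The new tableau is [[1, 2], [3, 5], [6]].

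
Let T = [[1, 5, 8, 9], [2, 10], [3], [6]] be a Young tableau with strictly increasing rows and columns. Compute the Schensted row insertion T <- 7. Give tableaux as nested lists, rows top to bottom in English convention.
In row 1, 7 replaces 8 (the leftmost entry greater than 7); 8 is bumped to row 2. In row 2, 8 replaces 10 (the leftmost entry greater than 8); 10 is bumped to row 3. 10 is appended to row 3. The new tableau is [[1, 5, 7, 9], [2, 8], [3, 10], [6]].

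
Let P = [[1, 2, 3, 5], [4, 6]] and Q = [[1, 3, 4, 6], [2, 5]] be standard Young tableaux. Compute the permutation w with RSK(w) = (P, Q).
4 1 2 6 3 5

Reverse the RSK construction: for i from n down to 1, find the cell of Q containing i, remove the entry at that cell from P, and reverse-bump it up through P; the value ejected from row 1 is w(i).

Step i=6: Q has 6 at row 1, column 4; remove that cell from P, ejecting 5. So w(6) = 5. P is now [[1, 2, 3], [4, 6]].
Step i=5: Q has 5 at row 2, column 2; remove 6 from row 2 of P and reverse-bump: 6 enters row 1 and ejects 3. So w(5) = 3. P is now [[1, 2, 6], [4]].
Step i=4: Q has 4 at row 1, column 3; remove that cell from P, ejecting 6. So w(4) = 6. P is now [[1, 2], [4]].
Step i=3: Q has 3 at row 1, column 2; remove that cell from P, ejecting 2. So w(3) = 2. P is now [[1], [4]].
Step i=2: Q has 2 at row 2, column 1; remove 4 from row 2 of P and reverse-bump: 4 enters row 1 and ejects 1. So w(2) = 1. P is now [[4]].
Step i=1: Q has 1 at row 1, column 1; remove that cell from P, ejecting 4. So w(1) = 4. P is now [].

So w = 4 1 2 6 3 5.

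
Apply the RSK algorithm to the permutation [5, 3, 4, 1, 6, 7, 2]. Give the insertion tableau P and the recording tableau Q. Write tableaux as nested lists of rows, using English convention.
Insert each entry of the permutation into P by Schensted row insertion, recording in Q the position of each new cell.

Insert 5: appended to row 1. P = [[5]], Q = [[1]].
Insert 3: 3 bumps 5 from row 1; 5 starts row 2. P = [[3], [5]], Q = [[1], [2]].
Insert 4: appended to row 1. P = [[3, 4], [5]], Q = [[1, 3], [2]].
Insert 1: 1 bumps 3 from row 1; 3 bumps 5 from row 2; 5 starts row 3. P = [[1, 4], [3], [5]], Q = [[1, 3], [2], [4]].
Insert 6: appended to row 1. P = [[1, 4, 6], [3], [5]], Q = [[1, 3, 5], [2], [4]].
Insert 7: appended to row 1. P = [[1, 4, 6, 7], [3], [5]], Q = [[1, 3, 5, 6], [2], [4]].
Insert 2: 2 bumps 4 from row 1; 4 appends to row 2. P = [[1, 2, 6, 7], [3, 4], [5]], Q = [[1, 3, 5, 6], [2, 7], [4]].

So P = [[1, 2, 6, 7], [3, 4], [5]], Q = [[1, 3, 5, 6], [2, 7], [4]].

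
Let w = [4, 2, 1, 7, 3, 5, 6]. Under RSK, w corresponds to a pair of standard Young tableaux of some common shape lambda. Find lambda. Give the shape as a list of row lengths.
[4, 2, 1]

Row-insert each entry into an empty tableau.

After inserting 4: P = [[4]].
After inserting 2: P = [[2], [4]].
After inserting 1: P = [[1], [2], [4]].
After inserting 7: P = [[1, 7], [2], [4]].
After inserting 3: P = [[1, 3], [2, 7], [4]].
After inserting 5: P = [[1, 3, 5], [2, 7], [4]].
After inserting 6: P = [[1, 3, 5, 6], [2, 7], [4]].

The final insertion tableau P = [[1, 3, 5, 6], [2, 7], [4]] has shape [4, 2, 1].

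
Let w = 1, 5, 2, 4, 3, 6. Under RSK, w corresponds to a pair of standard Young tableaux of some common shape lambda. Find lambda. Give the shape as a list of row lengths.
[4, 1, 1]

Row-insert each entry into an empty tableau.

After inserting 1: P = [[1]].
After inserting 5: P = [[1, 5]].
After inserting 2: P = [[1, 2], [5]].
After inserting 4: P = [[1, 2, 4], [5]].
After inserting 3: P = [[1, 2, 3], [4], [5]].
After inserting 6: P = [[1, 2, 3, 6], [4], [5]].

The final insertion tableau P = [[1, 2, 3, 6], [4], [5]] has shape [4, 1, 1].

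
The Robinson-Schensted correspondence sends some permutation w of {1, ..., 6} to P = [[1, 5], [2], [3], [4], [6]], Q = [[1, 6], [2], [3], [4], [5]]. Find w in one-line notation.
Reverse the RSK construction: for i from n down to 1, find the cell of Q containing i, remove the entry at that cell from P, and reverse-bump it up through P; the value ejected from row 1 is w(i).

Step i=6: Q has 6 at row 1, column 2; remove that cell from P, ejecting 5. So w(6) = 5. P is now [[1], [2], [3], [4], [6]].
Step i=5: Q has 5 at row 5, column 1; remove 6 from row 5 of P and reverse-bump: 6 enters row 4 and ejects 4; 4 enters row 3 and ejects 3; 3 enters row 2 and ejects 2; 2 enters row 1 and ejects 1. So w(5) = 1. P is now [[2], [3], [4], [6]].
Step i=4: Q has 4 at row 4, column 1; remove 6 from row 4 of P and reverse-bump: 6 enters row 3 and ejects 4; 4 enters row 2 and ejects 3; 3 enters row 1 and ejects 2. So w(4) = 2. P is now [[3], [4], [6]].
Step i=3: Q has 3 at row 3, column 1; remove 6 from row 3 of P and reverse-bump: 6 enters row 2 and ejects 4; 4 enters row 1 and ejects 3. So w(3) = 3. P is now [[4], [6]].
Step i=2: Q has 2 at row 2, column 1; remove 6 from row 2 of P and reverse-bump: 6 enters row 1 and ejects 4. So w(2) = 4. P is now [[6]].
Step i=1: Q has 1 at row 1, column 1; remove that cell from P, ejecting 6. So w(1) = 6. P is now [].

So w = 6 4 3 2 1 5.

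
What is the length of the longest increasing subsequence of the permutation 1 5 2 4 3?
3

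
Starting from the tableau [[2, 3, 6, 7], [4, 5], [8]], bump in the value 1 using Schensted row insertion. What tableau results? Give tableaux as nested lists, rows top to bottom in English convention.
[[1, 3, 6, 7], [2, 5], [4], [8]]

In row 1, 1 replaces 2 (the leftmost entry greater than 1); 2 is bumped to row 2. In row 2, 2 replaces 4 (the leftmost entry greater than 2); 4 is bumped to row 3. In row 3, 4 replaces 8 (the leftmost entry greater than 4); 8 is bumped to row 4. 8 starts a new row 4. The new tableau is [[1, 3, 6, 7], [2, 5], [4], [8]].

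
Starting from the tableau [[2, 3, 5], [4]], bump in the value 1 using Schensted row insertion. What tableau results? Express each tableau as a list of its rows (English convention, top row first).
In row 1, 1 replaces 2 (the leftmost entry greater than 1); 2 is bumped to row 2. In row 2, 2 replaces 4 (the leftmost entry greater than 2); 4 is bumped to row 3. 4 starts a new row 3. The new tableau is [[1, 3, 5], [2], [4]].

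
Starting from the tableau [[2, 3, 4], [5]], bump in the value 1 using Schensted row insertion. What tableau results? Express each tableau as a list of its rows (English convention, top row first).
In row 1, 1 replaces 2 (the leftmost entry greater than 1); 2 is bumped to row 2. In row 2, 2 replaces 5 (the leftmost entry greater than 2); 5 is bumped to row 3. 5 starts a new row 3. The new tableau is [[1, 3, 4], [2], [5]].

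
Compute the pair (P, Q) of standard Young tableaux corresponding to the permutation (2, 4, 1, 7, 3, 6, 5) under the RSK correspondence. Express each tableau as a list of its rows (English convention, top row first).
Insert each entry of the permutation into P by Schensted row insertion, recording in Q the position of each new cell.

After inserting 2: P = [[2]].
After inserting 4: P = [[2, 4]].
After inserting 1: P = [[1, 4], [2]].
After inserting 7: P = [[1, 4, 7], [2]].
After inserting 3: P = [[1, 3, 7], [2, 4]].
After inserting 6: P = [[1, 3, 6], [2, 4, 7]].
After inserting 5: P = [[1, 3, 5], [2, 4, 6], [7]].

So P = [[1, 3, 5], [2, 4, 6], [7]], Q = [[1, 2, 4], [3, 5, 6], [7]].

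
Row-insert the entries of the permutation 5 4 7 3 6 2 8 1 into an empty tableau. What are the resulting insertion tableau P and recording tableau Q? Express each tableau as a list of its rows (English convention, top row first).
P = [[1, 6, 8], [2, 7], [3], [4], [5]], Q = [[1, 3, 7], [2, 5], [4], [6], [8]]

Insert each entry of the permutation into P by Schensted row insertion, recording in Q the position of each new cell.

Insert 5: appended to row 1. P = [[5]].
Insert 4: 4 bumps 5 from row 1; 5 starts row 2. P = [[4], [5]].
Insert 7: appended to row 1. P = [[4, 7], [5]].
Insert 3: 3 bumps 4 from row 1; 4 bumps 5 from row 2; 5 starts row 3. P = [[3, 7], [4], [5]].
Insert 6: 6 bumps 7 from row 1; 7 appends to row 2. P = [[3, 6], [4, 7], [5]].
Insert 2: 2 bumps 3 from row 1; 3 bumps 4 from row 2; 4 bumps 5 from row 3; 5 starts row 4. P = [[2, 6], [3, 7], [4], [5]].
Insert 8: appended to row 1. P = [[2, 6, 8], [3, 7], [4], [5]].
Insert 1: 1 bumps 2 from row 1; 2 bumps 3 from row 2; 3 bumps 4 from row 3; 4 bumps 5 from row 4; 5 starts row 5. P = [[1, 6, 8], [2, 7], [3], [4], [5]].

So P = [[1, 6, 8], [2, 7], [3], [4], [5]], Q = [[1, 3, 7], [2, 5], [4], [6], [8]].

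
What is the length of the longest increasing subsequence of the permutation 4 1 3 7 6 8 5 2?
4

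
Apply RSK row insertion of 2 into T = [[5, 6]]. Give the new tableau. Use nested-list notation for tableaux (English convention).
[[2, 6], [5]]

In row 1, 2 replaces 5 (the leftmost entry greater than 2); 5 is bumped to row 2. 5 starts a new row 2. The new tableau is [[2, 6], [5]].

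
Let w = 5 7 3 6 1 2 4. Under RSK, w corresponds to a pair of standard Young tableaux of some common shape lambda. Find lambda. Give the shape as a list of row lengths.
[3, 2, 2]

Row-insert each entry into an empty tableau.

After inserting 5: P = [[5]].
After inserting 7: P = [[5, 7]].
After inserting 3: P = [[3, 7], [5]].
After inserting 6: P = [[3, 6], [5, 7]].
After inserting 1: P = [[1, 6], [3, 7], [5]].
After inserting 2: P = [[1, 2], [3, 6], [5, 7]].
After inserting 4: P = [[1, 2, 4], [3, 6], [5, 7]].

The final insertion tableau P = [[1, 2, 4], [3, 6], [5, 7]] has shape [3, 2, 2].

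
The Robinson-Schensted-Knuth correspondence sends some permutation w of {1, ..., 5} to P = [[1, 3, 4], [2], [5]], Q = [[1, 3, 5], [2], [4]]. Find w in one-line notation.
Reverse the RSK construction: for i from n down to 1, find the cell of Q containing i, remove the entry at that cell from P, and reverse-bump it up through P; the value ejected from row 1 is w(i).

Step i=5: Q has 5 at row 1, column 3; remove that cell from P, ejecting 4. So w(5) = 4. P is now [[1, 3], [2], [5]].
Step i=4: Q has 4 at row 3, column 1; remove 5 from row 3 of P and reverse-bump: 5 enters row 2 and ejects 2; 2 enters row 1 and ejects 1. So w(4) = 1. P is now [[2, 3], [5]].
Step i=3: Q has 3 at row 1, column 2; remove that cell from P, ejecting 3. So w(3) = 3. P is now [[2], [5]].
Step i=2: Q has 2 at row 2, column 1; remove 5 from row 2 of P and reverse-bump: 5 enters row 1 and ejects 2. So w(2) = 2. P is now [[5]].
Step i=1: Q has 1 at row 1, column 1; remove that cell from P, ejecting 5. So w(1) = 5. P is now [].

So w = 5 2 3 1 4.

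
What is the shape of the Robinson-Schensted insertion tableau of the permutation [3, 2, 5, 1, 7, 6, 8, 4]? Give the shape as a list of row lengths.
Row-insert each entry into an empty tableau.

After inserting 3: P = [[3]].
After inserting 2: P = [[2], [3]].
After inserting 5: P = [[2, 5], [3]].
After inserting 1: P = [[1, 5], [2], [3]].
After inserting 7: P = [[1, 5, 7], [2], [3]].
After inserting 6: P = [[1, 5, 6], [2, 7], [3]].
After inserting 8: P = [[1, 5, 6, 8], [2, 7], [3]].
After inserting 4: P = [[1, 4, 6, 8], [2, 5], [3, 7]].

The final insertion tableau P = [[1, 4, 6, 8], [2, 5], [3, 7]] has shape [4, 2, 2].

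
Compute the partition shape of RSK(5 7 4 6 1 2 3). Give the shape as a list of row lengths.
[3, 2, 2]

RSK row insertion gives P = [[1, 2, 3], [4, 6], [5, 7]], which has shape [3, 2, 2].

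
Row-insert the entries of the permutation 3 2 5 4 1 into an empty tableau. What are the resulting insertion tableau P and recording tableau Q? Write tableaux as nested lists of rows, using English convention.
Insert each entry of the permutation into P by Schensted row insertion, recording in Q the position of each new cell.

Insert 3: appended to row 1. P = [[3]].
Insert 2: 2 bumps 3 from row 1; 3 starts row 2. P = [[2], [3]].
Insert 5: appended to row 1. P = [[2, 5], [3]].
Insert 4: 4 bumps 5 from row 1; 5 appends to row 2. P = [[2, 4], [3, 5]].
Insert 1: 1 bumps 2 from row 1; 2 bumps 3 from row 2; 3 starts row 3. P = [[1, 4], [2, 5], [3]].

So P = [[1, 4], [2, 5], [3]], Q = [[1, 3], [2, 4], [5]].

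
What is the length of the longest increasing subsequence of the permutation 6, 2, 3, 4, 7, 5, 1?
4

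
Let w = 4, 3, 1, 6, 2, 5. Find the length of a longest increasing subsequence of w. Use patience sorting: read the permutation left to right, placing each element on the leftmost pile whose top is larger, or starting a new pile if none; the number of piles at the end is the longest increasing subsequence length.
4: new pile. tops = [4]
3: onto pile 1 (replacing 4). tops = [3]
1: onto pile 1 (replacing 3). tops = [1]
6: new pile. tops = [1, 6]
2: onto pile 2 (replacing 6). tops = [1, 2]
5: new pile. tops = [1, 2, 5]

3 piles, so the longest increasing subsequence has length 3.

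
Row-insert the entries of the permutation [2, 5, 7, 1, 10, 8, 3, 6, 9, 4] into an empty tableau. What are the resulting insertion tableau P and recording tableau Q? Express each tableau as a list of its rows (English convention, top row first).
Insert each entry of the permutation into P by Schensted row insertion, recording in Q the position of each new cell.

After inserting 2: P = [[2]].
After inserting 5: P = [[2, 5]].
After inserting 7: P = [[2, 5, 7]].
After inserting 1: P = [[1, 5, 7], [2]].
After inserting 10: P = [[1, 5, 7, 10], [2]].
After inserting 8: P = [[1, 5, 7, 8], [2, 10]].
After inserting 3: P = [[1, 3, 7, 8], [2, 5], [10]].
After inserting 6: P = [[1, 3, 6, 8], [2, 5, 7], [10]].
After inserting 9: P = [[1, 3, 6, 8, 9], [2, 5, 7], [10]].
After inserting 4: P = [[1, 3, 4, 8, 9], [2, 5, 6], [7], [10]].

So P = [[1, 3, 4, 8, 9], [2, 5, 6], [7], [10]], Q = [[1, 2, 3, 5, 9], [4, 6, 8], [7], [10]].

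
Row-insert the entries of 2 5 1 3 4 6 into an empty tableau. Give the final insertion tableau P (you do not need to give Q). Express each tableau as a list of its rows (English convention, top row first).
Insert 2: appended to row 1. P = [[2]].
Insert 5: appended to row 1. P = [[2, 5]].
Insert 1: 1 bumps 2 from row 1; 2 starts row 2. P = [[1, 5], [2]].
Insert 3: 3 bumps 5 from row 1; 5 appends to row 2. P = [[1, 3], [2, 5]].
Insert 4: appended to row 1. P = [[1, 3, 4], [2, 5]].
Insert 6: appended to row 1. P = [[1, 3, 4, 6], [2, 5]].

So P = [[1, 3, 4, 6], [2, 5]].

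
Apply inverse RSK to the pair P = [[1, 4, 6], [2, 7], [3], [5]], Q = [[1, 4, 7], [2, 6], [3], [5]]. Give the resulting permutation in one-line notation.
5 3 2 7 1 4 6

Reverse the RSK construction: for i from n down to 1, find the cell of Q containing i, remove the entry at that cell from P, and reverse-bump it up through P; the value ejected from row 1 is w(i).

Step i=7: Q has 7 at row 1, column 3; remove that cell from P, ejecting 6. So w(7) = 6. P is now [[1, 4], [2, 7], [3], [5]].
Step i=6: Q has 6 at row 2, column 2; remove 7 from row 2 of P and reverse-bump: 7 enters row 1 and ejects 4. So w(6) = 4. P is now [[1, 7], [2], [3], [5]].
Step i=5: Q has 5 at row 4, column 1; remove 5 from row 4 of P and reverse-bump: 5 enters row 3 and ejects 3; 3 enters row 2 and ejects 2; 2 enters row 1 and ejects 1. So w(5) = 1. P is now [[2, 7], [3], [5]].
Step i=4: Q has 4 at row 1, column 2; remove that cell from P, ejecting 7. So w(4) = 7. P is now [[2], [3], [5]].
Step i=3: Q has 3 at row 3, column 1; remove 5 from row 3 of P and reverse-bump: 5 enters row 2 and ejects 3; 3 enters row 1 and ejects 2. So w(3) = 2. P is now [[3], [5]].
Step i=2: Q has 2 at row 2, column 1; remove 5 from row 2 of P and reverse-bump: 5 enters row 1 and ejects 3. So w(2) = 3. P is now [[5]].
Step i=1: Q has 1 at row 1, column 1; remove that cell from P, ejecting 5. So w(1) = 5. P is now [].

So w = 5 3 2 7 1 4 6.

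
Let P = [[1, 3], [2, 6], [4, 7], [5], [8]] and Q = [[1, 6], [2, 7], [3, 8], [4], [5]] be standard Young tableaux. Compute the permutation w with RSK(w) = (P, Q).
8 5 4 2 1 7 6 3

Reverse the RSK construction: for i from n down to 1, find the cell of Q containing i, remove the entry at that cell from P, and reverse-bump it up through P; the value ejected from row 1 is w(i).

Step i=8: Q has 8 at row 3, column 2; remove 7 from row 3 of P and reverse-bump: 7 enters row 2 and ejects 6; 6 enters row 1 and ejects 3. So w(8) = 3. P is now [[1, 6], [2, 7], [4], [5], [8]].
Step i=7: Q has 7 at row 2, column 2; remove 7 from row 2 of P and reverse-bump: 7 enters row 1 and ejects 6. So w(7) = 6. P is now [[1, 7], [2], [4], [5], [8]].
Step i=6: Q has 6 at row 1, column 2; remove that cell from P, ejecting 7. So w(6) = 7. P is now [[1], [2], [4], [5], [8]].
Step i=5: Q has 5 at row 5, column 1; remove 8 from row 5 of P and reverse-bump: 8 enters row 4 and ejects 5; 5 enters row 3 and ejects 4; 4 enters row 2 and ejects 2; 2 enters row 1 and ejects 1. So w(5) = 1. P is now [[2], [4], [5], [8]].
Step i=4: Q has 4 at row 4, column 1; remove 8 from row 4 of P and reverse-bump: 8 enters row 3 and ejects 5; 5 enters row 2 and ejects 4; 4 enters row 1 and ejects 2. So w(4) = 2. P is now [[4], [5], [8]].
Step i=3: Q has 3 at row 3, column 1; remove 8 from row 3 of P and reverse-bump: 8 enters row 2 and ejects 5; 5 enters row 1 and ejects 4. So w(3) = 4. P is now [[5], [8]].
Step i=2: Q has 2 at row 2, column 1; remove 8 from row 2 of P and reverse-bump: 8 enters row 1 and ejects 5. So w(2) = 5. P is now [[8]].
Step i=1: Q has 1 at row 1, column 1; remove that cell from P, ejecting 8. So w(1) = 8. P is now [].

So w = 8 5 4 2 1 7 6 3.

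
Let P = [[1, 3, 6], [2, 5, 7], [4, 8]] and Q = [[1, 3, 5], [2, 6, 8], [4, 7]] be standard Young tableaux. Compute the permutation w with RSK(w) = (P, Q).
Reverse the RSK construction: for i from n down to 1, find the cell of Q containing i, remove the entry at that cell from P, and reverse-bump it up through P; the value ejected from row 1 is w(i).

Step i=8: Q has 8 at row 2, column 3; remove 7 from row 2 of P and reverse-bump: 7 enters row 1 and ejects 6. So w(8) = 6. P is now [[1, 3, 7], [2, 5], [4, 8]].
Step i=7: Q has 7 at row 3, column 2; remove 8 from row 3 of P and reverse-bump: 8 enters row 2 and ejects 5; 5 enters row 1 and ejects 3. So w(7) = 3. P is now [[1, 5, 7], [2, 8], [4]].
Step i=6: Q has 6 at row 2, column 2; remove 8 from row 2 of P and reverse-bump: 8 enters row 1 and ejects 7. So w(6) = 7. P is now [[1, 5, 8], [2], [4]].
Step i=5: Q has 5 at row 1, column 3; remove that cell from P, ejecting 8. So w(5) = 8. P is now [[1, 5], [2], [4]].
Step i=4: Q has 4 at row 3, column 1; remove 4 from row 3 of P and reverse-bump: 4 enters row 2 and ejects 2; 2 enters row 1 and ejects 1. So w(4) = 1. P is now [[2, 5], [4]].
Step i=3: Q has 3 at row 1, column 2; remove that cell from P, ejecting 5. So w(3) = 5. P is now [[2], [4]].
Step i=2: Q has 2 at row 2, column 1; remove 4 from row 2 of P and reverse-bump: 4 enters row 1 and ejects 2. So w(2) = 2. P is now [[4]].
Step i=1: Q has 1 at row 1, column 1; remove that cell from P, ejecting 4. So w(1) = 4. P is now [].

So w = 4 2 5 1 8 7 3 6.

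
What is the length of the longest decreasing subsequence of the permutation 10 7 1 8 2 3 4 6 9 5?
4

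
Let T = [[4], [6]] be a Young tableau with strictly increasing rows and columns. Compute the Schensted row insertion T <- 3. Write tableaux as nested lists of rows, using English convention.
In row 1, 3 replaces 4 (the leftmost entry greater than 3); 4 is bumped to row 2. In row 2, 4 replaces 6 (the leftmost entry greater than 4); 6 is bumped to row 3. 6 starts a new row 3. The new tableau is [[3], [4], [6]].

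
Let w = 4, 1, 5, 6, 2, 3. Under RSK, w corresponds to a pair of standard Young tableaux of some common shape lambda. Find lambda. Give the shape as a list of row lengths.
[3, 3]

Row-insert each entry into an empty tableau.

After inserting 4: P = [[4]].
After inserting 1: P = [[1], [4]].
After inserting 5: P = [[1, 5], [4]].
After inserting 6: P = [[1, 5, 6], [4]].
After inserting 2: P = [[1, 2, 6], [4, 5]].
After inserting 3: P = [[1, 2, 3], [4, 5, 6]].

The final insertion tableau P = [[1, 2, 3], [4, 5, 6]] has shape [3, 3].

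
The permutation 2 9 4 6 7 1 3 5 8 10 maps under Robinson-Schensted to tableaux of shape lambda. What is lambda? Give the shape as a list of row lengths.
Row-insert each entry into an empty tableau.

After inserting 2: P = [[2]].
After inserting 9: P = [[2, 9]].
After inserting 4: P = [[2, 4], [9]].
After inserting 6: P = [[2, 4, 6], [9]].
After inserting 7: P = [[2, 4, 6, 7], [9]].
After inserting 1: P = [[1, 4, 6, 7], [2], [9]].
After inserting 3: P = [[1, 3, 6, 7], [2, 4], [9]].
After inserting 5: P = [[1, 3, 5, 7], [2, 4, 6], [9]].
After inserting 8: P = [[1, 3, 5, 7, 8], [2, 4, 6], [9]].
After inserting 10: P = [[1, 3, 5, 7, 8, 10], [2, 4, 6], [9]].

The final insertion tableau P = [[1, 3, 5, 7, 8, 10], [2, 4, 6], [9]] has shape [6, 3, 1].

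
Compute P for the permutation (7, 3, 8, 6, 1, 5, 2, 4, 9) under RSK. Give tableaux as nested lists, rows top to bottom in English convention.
Insert 7: appended to row 1. P = [[7]].
Insert 3: 3 bumps 7 from row 1; 7 starts row 2. P = [[3], [7]].
Insert 8: appended to row 1. P = [[3, 8], [7]].
Insert 6: 6 bumps 8 from row 1; 8 appends to row 2. P = [[3, 6], [7, 8]].
Insert 1: 1 bumps 3 from row 1; 3 bumps 7 from row 2; 7 starts row 3. P = [[1, 6], [3, 8], [7]].
Insert 5: 5 bumps 6 from row 1; 6 bumps 8 from row 2; 8 appends to row 3. P = [[1, 5], [3, 6], [7, 8]].
Insert 2: 2 bumps 5 from row 1; 5 bumps 6 from row 2; 6 bumps 7 from row 3; 7 starts row 4. P = [[1, 2], [3, 5], [6, 8], [7]].
Insert 4: appended to row 1. P = [[1, 2, 4], [3, 5], [6, 8], [7]].
Insert 9: appended to row 1. P = [[1, 2, 4, 9], [3, 5], [6, 8], [7]].

So P = [[1, 2, 4, 9], [3, 5], [6, 8], [7]].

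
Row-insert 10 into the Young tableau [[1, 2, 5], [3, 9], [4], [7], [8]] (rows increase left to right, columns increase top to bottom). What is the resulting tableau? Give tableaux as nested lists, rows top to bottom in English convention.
10 is larger than every entry of row 1, so it is appended to row 1. The new tableau is [[1, 2, 5, 10], [3, 9], [4], [7], [8]].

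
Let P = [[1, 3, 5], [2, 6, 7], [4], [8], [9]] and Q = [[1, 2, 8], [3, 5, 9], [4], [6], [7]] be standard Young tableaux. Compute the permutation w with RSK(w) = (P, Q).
Reverse the RSK construction: for i from n down to 1, find the cell of Q containing i, remove the entry at that cell from P, and reverse-bump it up through P; the value ejected from row 1 is w(i).

Step i=9: Q has 9 at row 2, column 3; remove 7 from row 2 of P and reverse-bump: 7 enters row 1 and ejects 5. So w(9) = 5. P is now [[1, 3, 7], [2, 6], [4], [8], [9]].
Step i=8: Q has 8 at row 1, column 3; remove that cell from P, ejecting 7. So w(8) = 7. P is now [[1, 3], [2, 6], [4], [8], [9]].
Step i=7: Q has 7 at row 5, column 1; remove 9 from row 5 of P and reverse-bump: 9 enters row 4 and ejects 8; 8 enters row 3 and ejects 4; 4 enters row 2 and ejects 2; 2 enters row 1 and ejects 1. So w(7) = 1. P is now [[2, 3], [4, 6], [8], [9]].
Step i=6: Q has 6 at row 4, column 1; remove 9 from row 4 of P and reverse-bump: 9 enters row 3 and ejects 8; 8 enters row 2 and ejects 6; 6 enters row 1 and ejects 3. So w(6) = 3. P is now [[2, 6], [4, 8], [9]].
Step i=5: Q has 5 at row 2, column 2; remove 8 from row 2 of P and reverse-bump: 8 enters row 1 and ejects 6. So w(5) = 6. P is now [[2, 8], [4], [9]].
Step i=4: Q has 4 at row 3, column 1; remove 9 from row 3 of P and reverse-bump: 9 enters row 2 and ejects 4; 4 enters row 1 and ejects 2. So w(4) = 2. P is now [[4, 8], [9]].
Step i=3: Q has 3 at row 2, column 1; remove 9 from row 2 of P and reverse-bump: 9 enters row 1 and ejects 8. So w(3) = 8. P is now [[4, 9]].
Step i=2: Q has 2 at row 1, column 2; remove that cell from P, ejecting 9. So w(2) = 9. P is now [[4]].
Step i=1: Q has 1 at row 1, column 1; remove that cell from P, ejecting 4. So w(1) = 4. P is now [].

So w = 4 9 8 2 6 3 1 7 5.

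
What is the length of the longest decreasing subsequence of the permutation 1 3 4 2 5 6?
2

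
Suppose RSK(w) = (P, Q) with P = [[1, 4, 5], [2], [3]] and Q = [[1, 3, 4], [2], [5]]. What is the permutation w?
3 2 4 5 1

Reverse the RSK construction: for i from n down to 1, find the cell of Q containing i, remove the entry at that cell from P, and reverse-bump it up through P; the value ejected from row 1 is w(i).

Step i=5: Q has 5 at row 3, column 1; remove 3 from row 3 of P and reverse-bump: 3 enters row 2 and ejects 2; 2 enters row 1 and ejects 1. So w(5) = 1. P is now [[2, 4, 5], [3]].
Step i=4: Q has 4 at row 1, column 3; remove that cell from P, ejecting 5. So w(4) = 5. P is now [[2, 4], [3]].
Step i=3: Q has 3 at row 1, column 2; remove that cell from P, ejecting 4. So w(3) = 4. P is now [[2], [3]].
Step i=2: Q has 2 at row 2, column 1; remove 3 from row 2 of P and reverse-bump: 3 enters row 1 and ejects 2. So w(2) = 2. P is now [[3]].
Step i=1: Q has 1 at row 1, column 1; remove that cell from P, ejecting 3. So w(1) = 3. P is now [].

So w = 3 2 4 5 1.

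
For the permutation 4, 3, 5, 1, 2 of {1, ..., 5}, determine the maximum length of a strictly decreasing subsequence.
3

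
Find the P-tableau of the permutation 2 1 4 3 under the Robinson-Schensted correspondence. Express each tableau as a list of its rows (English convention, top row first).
Insert 2: appended to row 1. P = [[2]].
Insert 1: 1 bumps 2 from row 1; 2 starts row 2. P = [[1], [2]].
Insert 4: appended to row 1. P = [[1, 4], [2]].
Insert 3: 3 bumps 4 from row 1; 4 appends to row 2. P = [[1, 3], [2, 4]].

So P = [[1, 3], [2, 4]].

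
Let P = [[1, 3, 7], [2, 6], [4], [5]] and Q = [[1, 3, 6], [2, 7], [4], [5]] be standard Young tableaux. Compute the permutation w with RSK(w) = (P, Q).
5 4 6 2 1 7 3

Reverse the RSK construction: for i from n down to 1, find the cell of Q containing i, remove the entry at that cell from P, and reverse-bump it up through P; the value ejected from row 1 is w(i).

Step i=7: Q has 7 at row 2, column 2; remove 6 from row 2 of P and reverse-bump: 6 enters row 1 and ejects 3. So w(7) = 3. P is now [[1, 6, 7], [2], [4], [5]].
Step i=6: Q has 6 at row 1, column 3; remove that cell from P, ejecting 7. So w(6) = 7. P is now [[1, 6], [2], [4], [5]].
Step i=5: Q has 5 at row 4, column 1; remove 5 from row 4 of P and reverse-bump: 5 enters row 3 and ejects 4; 4 enters row 2 and ejects 2; 2 enters row 1 and ejects 1. So w(5) = 1. P is now [[2, 6], [4], [5]].
Step i=4: Q has 4 at row 3, column 1; remove 5 from row 3 of P and reverse-bump: 5 enters row 2 and ejects 4; 4 enters row 1 and ejects 2. So w(4) = 2. P is now [[4, 6], [5]].
Step i=3: Q has 3 at row 1, column 2; remove that cell from P, ejecting 6. So w(3) = 6. P is now [[4], [5]].
Step i=2: Q has 2 at row 2, column 1; remove 5 from row 2 of P and reverse-bump: 5 enters row 1 and ejects 4. So w(2) = 4. P is now [[5]].
Step i=1: Q has 1 at row 1, column 1; remove that cell from P, ejecting 5. So w(1) = 5. P is now [].

So w = 5 4 6 2 1 7 3.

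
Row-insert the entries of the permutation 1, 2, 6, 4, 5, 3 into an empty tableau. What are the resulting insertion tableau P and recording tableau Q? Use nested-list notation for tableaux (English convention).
P = [[1, 2, 3, 5], [4], [6]], Q = [[1, 2, 3, 5], [4], [6]]

Insert each entry of the permutation into P by Schensted row insertion, recording in Q the position of each new cell.

Insert 1: appended to row 1. P = [[1]].
Insert 2: appended to row 1. P = [[1, 2]].
Insert 6: appended to row 1. P = [[1, 2, 6]].
Insert 4: 4 bumps 6 from row 1; 6 starts row 2. P = [[1, 2, 4], [6]].
Insert 5: appended to row 1. P = [[1, 2, 4, 5], [6]].
Insert 3: 3 bumps 4 from row 1; 4 bumps 6 from row 2; 6 starts row 3. P = [[1, 2, 3, 5], [4], [6]].

So P = [[1, 2, 3, 5], [4], [6]], Q = [[1, 2, 3, 5], [4], [6]].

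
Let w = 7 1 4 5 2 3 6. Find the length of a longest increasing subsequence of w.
4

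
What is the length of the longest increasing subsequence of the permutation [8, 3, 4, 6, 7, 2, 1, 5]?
4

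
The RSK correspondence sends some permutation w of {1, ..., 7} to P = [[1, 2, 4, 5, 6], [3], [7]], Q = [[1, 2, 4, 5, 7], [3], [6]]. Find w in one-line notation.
Reverse the RSK construction: for i from n down to 1, find the cell of Q containing i, remove the entry at that cell from P, and reverse-bump it up through P; the value ejected from row 1 is w(i).

Step i=7: Q has 7 at row 1, column 5; remove that cell from P, ejecting 6. So w(7) = 6. P is now [[1, 2, 4, 5], [3], [7]].
Step i=6: Q has 6 at row 3, column 1; remove 7 from row 3 of P and reverse-bump: 7 enters row 2 and ejects 3; 3 enters row 1 and ejects 2. So w(6) = 2. P is now [[1, 3, 4, 5], [7]].
Step i=5: Q has 5 at row 1, column 4; remove that cell from P, ejecting 5. So w(5) = 5. P is now [[1, 3, 4], [7]].
Step i=4: Q has 4 at row 1, column 3; remove that cell from P, ejecting 4. So w(4) = 4. P is now [[1, 3], [7]].
Step i=3: Q has 3 at row 2, column 1; remove 7 from row 2 of P and reverse-bump: 7 enters row 1 and ejects 3. So w(3) = 3. P is now [[1, 7]].
Step i=2: Q has 2 at row 1, column 2; remove that cell from P, ejecting 7. So w(2) = 7. P is now [[1]].
Step i=1: Q has 1 at row 1, column 1; remove that cell from P, ejecting 1. So w(1) = 1. P is now [].

So w = 1 7 3 4 5 2 6.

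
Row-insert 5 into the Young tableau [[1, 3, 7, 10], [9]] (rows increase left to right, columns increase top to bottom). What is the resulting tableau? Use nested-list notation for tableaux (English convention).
In row 1, 5 replaces 7 (the leftmost entry greater than 5); 7 is bumped to row 2. In row 2, 7 replaces 9 (the leftmost entry greater than 7); 9 is bumped to row 3. 9 starts a new row 3. The new tableau is [[1, 3, 5, 10], [7], [9]].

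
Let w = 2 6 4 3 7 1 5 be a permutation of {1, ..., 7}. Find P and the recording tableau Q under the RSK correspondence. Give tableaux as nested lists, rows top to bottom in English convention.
P = [[1, 3, 5], [2, 7], [4], [6]], Q = [[1, 2, 5], [3, 7], [4], [6]]

Insert each entry of the permutation into P by Schensted row insertion, recording in Q the position of each new cell.

Insert 2: appended to row 1. P = [[2]], Q = [[1]].
Insert 6: appended to row 1. P = [[2, 6]], Q = [[1, 2]].
Insert 4: 4 bumps 6 from row 1; 6 starts row 2. P = [[2, 4], [6]], Q = [[1, 2], [3]].
Insert 3: 3 bumps 4 from row 1; 4 bumps 6 from row 2; 6 starts row 3. P = [[2, 3], [4], [6]], Q = [[1, 2], [3], [4]].
Insert 7: appended to row 1. P = [[2, 3, 7], [4], [6]], Q = [[1, 2, 5], [3], [4]].
Insert 1: 1 bumps 2 from row 1; 2 bumps 4 from row 2; 4 bumps 6 from row 3; 6 starts row 4. P = [[1, 3, 7], [2], [4], [6]], Q = [[1, 2, 5], [3], [4], [6]].
Insert 5: 5 bumps 7 from row 1; 7 appends to row 2. P = [[1, 3, 5], [2, 7], [4], [6]], Q = [[1, 2, 5], [3, 7], [4], [6]].

So P = [[1, 3, 5], [2, 7], [4], [6]], Q = [[1, 2, 5], [3, 7], [4], [6]].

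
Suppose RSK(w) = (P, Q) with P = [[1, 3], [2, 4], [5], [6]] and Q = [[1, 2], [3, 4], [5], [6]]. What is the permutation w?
2 6 1 5 4 3

Reverse the RSK construction: for i from n down to 1, find the cell of Q containing i, remove the entry at that cell from P, and reverse-bump it up through P; the value ejected from row 1 is w(i).

Step i=6: Q has 6 at row 4, column 1; remove 6 from row 4 of P and reverse-bump: 6 enters row 3 and ejects 5; 5 enters row 2 and ejects 4; 4 enters row 1 and ejects 3. So w(6) = 3. P is now [[1, 4], [2, 5], [6]].
Step i=5: Q has 5 at row 3, column 1; remove 6 from row 3 of P and reverse-bump: 6 enters row 2 and ejects 5; 5 enters row 1 and ejects 4. So w(5) = 4. P is now [[1, 5], [2, 6]].
Step i=4: Q has 4 at row 2, column 2; remove 6 from row 2 of P and reverse-bump: 6 enters row 1 and ejects 5. So w(4) = 5. P is now [[1, 6], [2]].
Step i=3: Q has 3 at row 2, column 1; remove 2 from row 2 of P and reverse-bump: 2 enters row 1 and ejects 1. So w(3) = 1. P is now [[2, 6]].
Step i=2: Q has 2 at row 1, column 2; remove that cell from P, ejecting 6. So w(2) = 6. P is now [[2]].
Step i=1: Q has 1 at row 1, column 1; remove that cell from P, ejecting 2. So w(1) = 2. P is now [].

So w = 2 6 1 5 4 3.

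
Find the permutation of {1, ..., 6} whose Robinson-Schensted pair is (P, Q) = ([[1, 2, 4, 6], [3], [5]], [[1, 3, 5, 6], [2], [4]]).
5 1 3 2 4 6

Reverse RSK: for i = n, n-1, ..., 1, locate i in Q, remove the corresponding corner cell from P, and reverse-bump its entry up through P; the value ejected from row 1 is w(i).

So w = 5 1 3 2 4 6.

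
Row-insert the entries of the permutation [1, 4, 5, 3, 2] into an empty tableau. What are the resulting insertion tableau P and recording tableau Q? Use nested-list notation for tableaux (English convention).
P = [[1, 2, 5], [3], [4]], Q = [[1, 2, 3], [4], [5]]

Insert each entry of the permutation into P by Schensted row insertion, recording in Q the position of each new cell.

Insert 1: appended to row 1. P = [[1]].
Insert 4: appended to row 1. P = [[1, 4]].
Insert 5: appended to row 1. P = [[1, 4, 5]].
Insert 3: 3 bumps 4 from row 1; 4 starts row 2. P = [[1, 3, 5], [4]].
Insert 2: 2 bumps 3 from row 1; 3 bumps 4 from row 2; 4 starts row 3. P = [[1, 2, 5], [3], [4]].

So P = [[1, 2, 5], [3], [4]], Q = [[1, 2, 3], [4], [5]].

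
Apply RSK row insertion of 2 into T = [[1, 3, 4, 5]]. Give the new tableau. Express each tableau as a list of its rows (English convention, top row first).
[[1, 2, 4, 5], [3]]

In row 1, 2 replaces 3 (the leftmost entry greater than 2); 3 is bumped to row 2. 3 starts a new row 2. The new tableau is [[1, 2, 4, 5], [3]].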